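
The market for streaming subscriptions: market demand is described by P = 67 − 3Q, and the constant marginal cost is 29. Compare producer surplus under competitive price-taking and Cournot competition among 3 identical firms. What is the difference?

Competitive firms price at marginal cost: P = 29, giving Q = 38/3.
PS = (29 − 29)·38/3 = 0.
In a 3-firm Cournot equilibrium, symmetry and the first-order condition give q = (67 − 29)/(12) = 19/6. So Q = 9.5 and P = 38.5.
PS = (38.5 − 29)·9.5 = 90.25.
Change in producer surplus: 90.25 − 0 = 90.25.

Producer surplus rises by 90.25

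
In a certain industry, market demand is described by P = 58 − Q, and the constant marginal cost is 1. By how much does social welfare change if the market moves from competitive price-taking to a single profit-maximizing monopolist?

Perfect competition: P = MC = 1, so 58 − Q = 1 and Q = 57.
CS = ½·(58 − 1)·57 = 1624.5; PS = (1 − 1)·57 = 0; TS = 1624.5.
A monopolist chooses Q where MR = MC. MR = 58 − 2Q; setting this equal to 1 gives Q = 28.5 and P = 29.5.
CS = ½·(58 − 29.5)·28.5 = 406.125; PS = (29.5 − 1)·28.5 = 812.25; TS = 1218.375.
Change in social welfare: 1218.375 − 1624.5 = −406.125.

Social welfare falls by 406.125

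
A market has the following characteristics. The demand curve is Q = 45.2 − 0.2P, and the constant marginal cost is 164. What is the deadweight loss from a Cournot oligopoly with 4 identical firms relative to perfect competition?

DWL = 15.376

Inverting demand: P = 226 − 5Q.
Under competition P = MC = 164, so Q = (226 − 164)/5 = 12.4.
Cournot with 4 identical firms: the symmetric best-response condition is 226 − 25q = 164. Each firm produces q = 2.48, total output Q = 9.92, price P = 176.4.
DWL is the triangle between Q = 9.92 and Q = 12.4: ½·(12.4 − 9.92)·(176.4 − 164) = 15.376.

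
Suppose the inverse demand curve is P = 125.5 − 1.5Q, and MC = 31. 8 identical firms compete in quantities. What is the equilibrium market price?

P = 41.5

In a 8-firm Cournot equilibrium, symmetry and the first-order condition give q = (125.5 − 31)/(13.5) = 7. So Q = 56 and P = 41.5.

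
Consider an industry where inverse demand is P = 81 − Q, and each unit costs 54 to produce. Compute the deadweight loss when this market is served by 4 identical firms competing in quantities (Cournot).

DWL = 14.58

Under competition P = MC = 54, so Q = (81 − 54)/1 = 27.
With 4 symmetric Cournot firms, each firm's FOC gives 81 − 5q = 54, so q = 5.4, Q = 4·5.4 = 21.6, and P = 59.4.
DWL is the triangle between Q = 21.6 and Q = 27: ½·(27 − 21.6)·(59.4 − 54) = 14.58.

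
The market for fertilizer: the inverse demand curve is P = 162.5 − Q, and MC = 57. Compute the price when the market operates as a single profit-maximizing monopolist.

The monopolist equates marginal revenue to marginal cost: 162.5 − 2Q = 57, so Q = 52.75. From demand, P = 109.75.

P = 109.75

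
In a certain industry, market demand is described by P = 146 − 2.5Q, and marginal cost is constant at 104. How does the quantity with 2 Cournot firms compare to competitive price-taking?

With 2 symmetric Cournot firms, each firm's FOC gives 146 − 7.5q = 104, so q = 5.6, Q = 2·5.6 = 11.2, and P = 118.
Under competition P = MC = 104, so Q = (146 − 104)/2.5 = 16.8.

Cournot: Q = 11.2; Competition: Q = 16.8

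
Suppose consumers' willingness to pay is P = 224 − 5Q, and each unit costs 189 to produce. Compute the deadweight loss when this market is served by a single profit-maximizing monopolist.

Under competition P = MC = 189, so Q = (224 − 189)/5 = 7.
A monopolist chooses Q where MR = MC. MR = 224 − 10Q; setting this equal to 189 gives Q = 3.5 and P = 206.5.
DWL is the triangle between Q = 3.5 and Q = 7: ½·(7 − 3.5)·(206.5 − 189) = 30.625.

DWL = 30.625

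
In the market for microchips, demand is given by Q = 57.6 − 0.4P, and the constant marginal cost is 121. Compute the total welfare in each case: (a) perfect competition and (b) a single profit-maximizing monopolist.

Inverting demand: P = 144 − 2.5Q.
Perfect competition: P = MC = 121, so 144 − 2.5Q = 121 and Q = 9.2.
CS = ½·(144 − 121)·9.2 = 105.8; PS = (121 − 121)·9.2 = 0; TS = 105.8.
The monopolist equates marginal revenue to marginal cost: 144 − 5Q = 121, so Q = 4.6. From demand, P = 132.5.
CS = ½·(144 − 132.5)·4.6 = 26.45; PS = (132.5 − 121)·4.6 = 52.9; TS = 79.35.

Competition: TS = 105.8; Monopoly: TS = 79.35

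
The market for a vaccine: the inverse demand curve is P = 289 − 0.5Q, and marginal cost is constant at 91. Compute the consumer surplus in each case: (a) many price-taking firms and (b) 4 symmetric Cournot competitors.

Competition: CS = 39204; Cournot: CS = 25090.56

Perfect competition: P = MC = 91, so 289 − 0.5Q = 91 and Q = 396.
CS = ½·(289 − 91)·396 = 39204.
Cournot with 4 identical firms: the symmetric best-response condition is 289 − 2.5q = 91. Each firm produces q = 79.2, total output Q = 316.8, price P = 130.6.
CS = ½·(289 − 130.6)·316.8 = 25090.56.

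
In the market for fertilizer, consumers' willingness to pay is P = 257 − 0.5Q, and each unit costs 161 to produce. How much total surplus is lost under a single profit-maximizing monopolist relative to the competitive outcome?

Perfect competition: P = MC = 161, so 257 − 0.5Q = 161 and Q = 192.
The monopolist equates marginal revenue to marginal cost: 257 − Q = 161, so Q = 96. From demand, P = 209.
DWL is the triangle between Q = 96 and Q = 192: ½·(192 − 96)·(209 − 161) = 2304.

DWL = 2304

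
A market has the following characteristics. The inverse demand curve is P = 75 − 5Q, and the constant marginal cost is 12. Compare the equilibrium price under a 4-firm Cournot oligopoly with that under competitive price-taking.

Cournot: P = 24.6; Competition: P = 12

With 4 symmetric Cournot firms, each firm's FOC gives 75 − 25q = 12, so q = 2.52, Q = 4·2.52 = 10.08, and P = 24.6.
Under competition P = MC = 12, so Q = (75 − 12)/5 = 12.6.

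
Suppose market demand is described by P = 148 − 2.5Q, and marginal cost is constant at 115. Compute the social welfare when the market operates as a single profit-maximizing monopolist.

TS = 163.35

A monopolist chooses Q where MR = MC. MR = 148 − 5Q; setting this equal to 115 gives Q = 6.6 and P = 131.5.
CS = ½·(148 − 131.5)·6.6 = 54.45; PS = (131.5 − 115)·6.6 = 108.9; TS = 163.35.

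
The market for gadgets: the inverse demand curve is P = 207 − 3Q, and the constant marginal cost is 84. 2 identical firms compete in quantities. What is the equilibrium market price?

P = 125

In a 2-firm Cournot equilibrium, symmetry and the first-order condition give q = (207 − 84)/(9) = 41/3. So Q = 82/3 and P = 125.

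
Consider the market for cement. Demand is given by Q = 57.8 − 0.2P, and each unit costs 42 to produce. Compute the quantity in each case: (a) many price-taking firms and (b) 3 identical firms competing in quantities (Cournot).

Inverting demand: P = 289 − 5Q.
Perfect competition: P = MC = 42, so 289 − 5Q = 42 and Q = 49.4.
In a 3-firm Cournot equilibrium, symmetry and the first-order condition give q = (289 − 42)/(20) = 12.35. So Q = 37.05 and P = 103.75.

Competition: Q = 49.4; Cournot: Q = 37.05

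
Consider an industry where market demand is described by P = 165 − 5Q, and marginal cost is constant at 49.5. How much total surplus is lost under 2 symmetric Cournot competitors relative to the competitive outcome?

DWL = 148.225

Competitive firms price at marginal cost: P = 49.5, giving Q = 23.1.
In a 2-firm Cournot equilibrium, symmetry and the first-order condition give q = (165 − 49.5)/(15) = 7.7. So Q = 15.4 and P = 88.
DWL is the triangle between Q = 15.4 and Q = 23.1: ½·(23.1 − 15.4)·(88 − 49.5) = 148.225.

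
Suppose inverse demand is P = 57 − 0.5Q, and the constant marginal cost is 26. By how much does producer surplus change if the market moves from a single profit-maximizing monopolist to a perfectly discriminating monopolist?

Producer surplus rises by 480.5

Monopoly sets MR = MC: 57 − Q = 26 ⇒ Q = 31, P = 57 − 0.5·31 = 41.5.
PS = (41.5 − 26)·31 = 480.5.
Under first-degree price discrimination the firm charges each unit its demand price and produces up to where P = MC, i.e. Q = 62. Consumer surplus is zero; producer surplus equals total surplus.
PS = ½·(57 − 26)·62 = 961.
Change in producer surplus: 961 − 480.5 = 480.5.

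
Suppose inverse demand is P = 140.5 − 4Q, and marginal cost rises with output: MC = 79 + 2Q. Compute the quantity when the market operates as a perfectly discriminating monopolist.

Q = 10.25

A perfectly discriminating monopolist sells every unit with P(Q) ≥ MC(Q), so output equals the competitive quantity Q = 10.25. Each buyer pays their reservation price, so CS = 0 and the firm captures all surplus.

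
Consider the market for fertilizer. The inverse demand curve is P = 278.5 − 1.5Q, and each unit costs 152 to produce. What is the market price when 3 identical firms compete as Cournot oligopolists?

P = 183.625

Cournot with 3 identical firms: the symmetric best-response condition is 278.5 − 6q = 152. Each firm produces q = 253/12, total output Q = 63.25, price P = 183.625.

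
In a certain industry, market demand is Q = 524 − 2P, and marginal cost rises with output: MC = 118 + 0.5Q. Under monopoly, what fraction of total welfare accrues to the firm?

PS/TS = 0.75

Inverting demand: P = 262 − 0.5Q.
Monopoly sets MR = MC: 262 − Q = 118 + 0.5Q ⇒ Q = 96, P = 262 − 0.5·96 = 214.
CS = ½·(262 − 214)·96 = 2304.
PS = P·Q − VC(Q) = 214·96 − (118·96 + ½·0.5·96²) = 6912.
Share captured = PS/TS = 6912/9216 = 0.75.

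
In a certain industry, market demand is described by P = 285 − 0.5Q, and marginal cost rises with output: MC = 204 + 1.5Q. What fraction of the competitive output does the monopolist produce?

Q_m/Q_c = 0.8

The monopolist equates marginal revenue to marginal cost: 285 − Q = 204 + 1.5Q, so Q = 32.4. From demand, P = 268.8.
Under competition P = MC: 285 − 0.5Q = 204 + 1.5Q ⇒ Q = 40.5, P = 264.75.
Ratio Q_m/Q_c = 32.4/40.5 = 0.8.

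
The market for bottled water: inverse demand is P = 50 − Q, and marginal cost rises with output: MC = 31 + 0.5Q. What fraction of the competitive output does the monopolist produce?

Q_m/Q_c = 0.6

A monopolist chooses Q where MR = MC. MR = 50 − 2Q; setting this equal to 31 + 0.5Q gives Q = 7.6 and P = 42.4.
Competitive equilibrium sets price equal to marginal cost: 50 − Q = 31 + 0.5Q, so Q = 38/3 and P = 112/3.
Ratio Q_m/Q_c = 7.6/(38/3) = 0.6.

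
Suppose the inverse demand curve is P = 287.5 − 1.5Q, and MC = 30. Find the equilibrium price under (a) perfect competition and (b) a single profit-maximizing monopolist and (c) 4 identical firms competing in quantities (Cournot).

Competition: P = 30; Monopoly: P = 158.75; Cournot: P = 81.5

Perfect competition: P = MC = 30, so 287.5 − 1.5Q = 30 and Q = 515/3.
The monopolist equates marginal revenue to marginal cost: 287.5 − 3Q = 30, so Q = 515/6. From demand, P = 158.75.
Cournot with 4 identical firms: the symmetric best-response condition is 287.5 − 7.5q = 30. Each firm produces q = 103/3, total output Q = 412/3, price P = 81.5.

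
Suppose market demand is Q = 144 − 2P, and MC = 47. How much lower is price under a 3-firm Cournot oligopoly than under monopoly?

Inverting demand: P = 72 − 0.5Q.
The monopolist equates marginal revenue to marginal cost: 72 − Q = 47, so Q = 25. From demand, P = 59.5.
In a 3-firm Cournot equilibrium, symmetry and the first-order condition give q = (72 − 47)/(2) = 12.5. So Q = 37.5 and P = 53.25.
Change in price: 53.25 − 59.5 = −6.25.

P falls by 6.25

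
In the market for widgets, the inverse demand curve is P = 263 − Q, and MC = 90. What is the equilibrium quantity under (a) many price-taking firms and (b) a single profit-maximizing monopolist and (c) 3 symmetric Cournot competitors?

Under competition P = MC = 90, so Q = (263 − 90)/1 = 173.
The monopolist equates marginal revenue to marginal cost: 263 − 2Q = 90, so Q = 86.5. From demand, P = 176.5.
With 3 symmetric Cournot firms, each firm's FOC gives 263 − 4q = 90, so q = 43.25, Q = 3·43.25 = 129.75, and P = 133.25.

Competition: Q = 173; Monopoly: Q = 86.5; Cournot: Q = 129.75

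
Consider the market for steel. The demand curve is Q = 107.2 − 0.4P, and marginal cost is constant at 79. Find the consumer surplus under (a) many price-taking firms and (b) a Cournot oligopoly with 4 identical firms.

Inverting demand: P = 268 − 2.5Q.
Competitive firms price at marginal cost: P = 79, giving Q = 75.6.
CS = ½·(268 − 79)·75.6 = 7144.2.
In a 4-firm Cournot equilibrium, symmetry and the first-order condition give q = (268 − 79)/(12.5) = 15.12. So Q = 60.48 and P = 116.8.
CS = ½·(268 − 116.8)·60.48 = 4572.288.

Competition: CS = 7144.2; Cournot: CS = 4572.288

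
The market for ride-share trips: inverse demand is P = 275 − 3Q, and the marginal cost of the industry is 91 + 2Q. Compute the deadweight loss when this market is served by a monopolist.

Under competition P = MC: 275 − 3Q = 91 + 2Q ⇒ Q = 36.8, P = 164.6.
The monopolist equates marginal revenue to marginal cost: 275 − 6Q = 91 + 2Q, so Q = 23. From demand, P = 206.
CS = ½·(275 − 164.6)·36.8 = 2031.36; PS = (164.6·36.8 − 91·36.8 − ½·2·36.8²) = 1354.24; TS = 3385.6.
CS = ½·(275 − 206)·23 = 793.5; PS = (206·23 − 91·23 − ½·2·23²) = 2116; TS = 2909.5.
DWL = 3385.6 − 2909.5 = 476.1.

DWL = 476.1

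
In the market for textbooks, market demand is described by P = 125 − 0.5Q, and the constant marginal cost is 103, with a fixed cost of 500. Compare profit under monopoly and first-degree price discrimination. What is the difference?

π rises by 242

The monopolist equates marginal revenue to marginal cost: 125 − Q = 103, so Q = 22. From demand, P = 114.
Profit = (114 − 103)·22 − 500 = −258.
With perfect price discrimination, output is the efficient level Q = 44 (where demand meets MC), but every buyer pays their willingness to pay: CS = 0 and PS = total surplus.
PS equals the full surplus area, 484. Profit = 484 − 500 = −16.
Change in profit: −16 − −258 = 242.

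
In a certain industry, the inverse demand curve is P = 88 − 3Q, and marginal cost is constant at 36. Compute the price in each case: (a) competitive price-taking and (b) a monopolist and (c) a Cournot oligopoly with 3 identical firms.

Competition: P = 36; Monopoly: P = 62; Cournot: P = 49

Perfect competition: P = MC = 36, so 88 − 3Q = 36 and Q = 52/3.
A monopolist chooses Q where MR = MC. MR = 88 − 6Q; setting this equal to 36 gives Q = 26/3 and P = 62.
In a 3-firm Cournot equilibrium, symmetry and the first-order condition give q = (88 − 36)/(12) = 13/3. So Q = 13 and P = 49.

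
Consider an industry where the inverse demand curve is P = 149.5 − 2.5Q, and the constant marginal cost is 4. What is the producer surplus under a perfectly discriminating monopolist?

A perfectly discriminating monopolist sells every unit with P(Q) ≥ MC(Q), so output equals the competitive quantity Q = 58.2. Each buyer pays their reservation price, so CS = 0 and the firm captures all surplus.
PS = ½·(149.5 − 4)·58.2 = 4234.05.

PS = 4234.05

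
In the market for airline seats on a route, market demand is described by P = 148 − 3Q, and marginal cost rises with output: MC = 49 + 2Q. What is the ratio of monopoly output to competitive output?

Q_m/Q_c = 0.625

The monopolist equates marginal revenue to marginal cost: 148 − 6Q = 49 + 2Q, so Q = 12.375. From demand, P = 110.875.
Competitive equilibrium sets price equal to marginal cost: 148 − 3Q = 49 + 2Q, so Q = 19.8 and P = 88.6.
Ratio Q_m/Q_c = 12.375/19.8 = 0.625.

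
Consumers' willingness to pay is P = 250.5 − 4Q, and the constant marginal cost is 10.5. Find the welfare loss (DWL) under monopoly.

Competitive firms price at marginal cost: P = 10.5, giving Q = 60.
The monopolist equates marginal revenue to marginal cost: 250.5 − 8Q = 10.5, so Q = 30. From demand, P = 130.5.
DWL is the triangle between Q = 30 and Q = 60: ½·(60 − 30)·(130.5 − 10.5) = 1800.

DWL = 1800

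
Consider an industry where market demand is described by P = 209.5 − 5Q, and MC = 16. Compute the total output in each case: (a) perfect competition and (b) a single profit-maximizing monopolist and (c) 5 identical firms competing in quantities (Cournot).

Perfect competition: P = MC = 16, so 209.5 − 5Q = 16 and Q = 38.7.
A monopolist chooses Q where MR = MC. MR = 209.5 − 10Q; setting this equal to 16 gives Q = 19.35 and P = 112.75.
In a 5-firm Cournot equilibrium, symmetry and the first-order condition give q = (209.5 − 16)/(30) = 6.45. So Q = 32.25 and P = 48.25.

Competition: Q = 38.7; Monopoly: Q = 19.35; Cournot: Q = 32.25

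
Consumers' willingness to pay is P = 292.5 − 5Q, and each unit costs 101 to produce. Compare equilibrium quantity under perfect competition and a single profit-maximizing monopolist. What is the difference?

Perfect competition: P = MC = 101, so 292.5 − 5Q = 101 and Q = 38.3.
The monopolist equates marginal revenue to marginal cost: 292.5 − 10Q = 101, so Q = 19.15. From demand, P = 196.75.
Change in equilibrium quantity: 19.15 − 38.3 = −19.15.

Q falls by 19.15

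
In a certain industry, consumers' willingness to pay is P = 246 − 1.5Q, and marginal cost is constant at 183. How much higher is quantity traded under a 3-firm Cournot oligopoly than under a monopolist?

The monopolist equates marginal revenue to marginal cost: 246 − 3Q = 183, so Q = 21. From demand, P = 214.5.
With 3 symmetric Cournot firms, each firm's FOC gives 246 − 6q = 183, so q = 10.5, Q = 3·10.5 = 31.5, and P = 198.75.
Change in quantity traded: 31.5 − 21 = 10.5.

Q rises by 10.5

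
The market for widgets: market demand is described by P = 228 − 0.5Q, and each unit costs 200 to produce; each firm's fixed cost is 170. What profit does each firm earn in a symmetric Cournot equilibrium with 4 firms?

π_i = −107.28

In a 4-firm Cournot equilibrium, symmetry and the first-order condition give q = (228 − 200)/(2.5) = 11.2. So Q = 44.8 and P = 205.6.
Each firm's profit = (205.6 − 200)·11.2 − 170 = −107.28.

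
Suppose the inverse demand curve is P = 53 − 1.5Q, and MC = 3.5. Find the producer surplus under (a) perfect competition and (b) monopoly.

Under competition P = MC = 3.5, so Q = (53 − 3.5)/1.5 = 33.
PS = (3.5 − 3.5)·33 = 0.
A monopolist chooses Q where MR = MC. MR = 53 − 3Q; setting this equal to 3.5 gives Q = 16.5 and P = 28.25.
PS = (28.25 − 3.5)·16.5 = 408.375.

Competition: PS = 0; Monopoly: PS = 408.375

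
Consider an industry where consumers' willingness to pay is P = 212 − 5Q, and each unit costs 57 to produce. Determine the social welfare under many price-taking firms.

Under competition P = MC = 57, so Q = (212 − 57)/5 = 31.
CS = ½·(212 − 57)·31 = 2402.5; PS = (57 − 57)·31 = 0; TS = 2402.5.

TS = 2402.5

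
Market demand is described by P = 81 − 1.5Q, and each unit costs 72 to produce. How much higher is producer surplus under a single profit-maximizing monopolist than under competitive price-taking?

Competitive firms price at marginal cost: P = 72, giving Q = 6.
PS = (72 − 72)·6 = 0.
A monopolist chooses Q where MR = MC. MR = 81 − 3Q; setting this equal to 72 gives Q = 3 and P = 76.5.
PS = (76.5 − 72)·3 = 13.5.
Change in producer surplus: 13.5 − 0 = 13.5.

PS rises by 13.5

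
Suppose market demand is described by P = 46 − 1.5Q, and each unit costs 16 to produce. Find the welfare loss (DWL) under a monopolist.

Perfect competition: P = MC = 16, so 46 − 1.5Q = 16 and Q = 20.
A monopolist chooses Q where MR = MC. MR = 46 − 3Q; setting this equal to 16 gives Q = 10 and P = 31.
DWL is the triangle between Q = 10 and Q = 20: ½·(20 − 10)·(31 − 16) = 75.

DWL = 75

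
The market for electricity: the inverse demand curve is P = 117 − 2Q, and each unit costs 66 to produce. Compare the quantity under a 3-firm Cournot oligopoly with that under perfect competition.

Cournot with 3 identical firms: the symmetric best-response condition is 117 − 8q = 66. Each firm produces q = 6.375, total output Q = 19.125, price P = 78.75.
Under competition P = MC = 66, so Q = (117 − 66)/2 = 25.5.

Cournot: Q = 19.125; Competition: Q = 25.5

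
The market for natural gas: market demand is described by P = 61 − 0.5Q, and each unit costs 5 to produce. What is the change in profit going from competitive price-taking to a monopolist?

Perfect competition: P = MC = 5, so 61 − 0.5Q = 5 and Q = 112.
Profit = (5 − 5)·112 = 0.
A monopolist chooses Q where MR = MC. MR = 61 − Q; setting this equal to 5 gives Q = 56 and P = 33.
Profit = (33 − 5)·56 = 1568.
Change in profit: 1568 − 0 = 1568.

Profit rises by 1568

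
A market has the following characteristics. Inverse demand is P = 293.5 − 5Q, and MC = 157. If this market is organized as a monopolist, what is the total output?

Q = 13.65

The monopolist equates marginal revenue to marginal cost: 293.5 − 10Q = 157, so Q = 13.65. From demand, P = 225.25.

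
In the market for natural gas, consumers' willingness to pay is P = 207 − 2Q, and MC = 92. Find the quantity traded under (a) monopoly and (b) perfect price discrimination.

Monopoly sets MR = MC: 207 − 4Q = 92 ⇒ Q = 28.75, P = 207 − 2·28.75 = 149.5.
A perfectly discriminating monopolist sells every unit with P(Q) ≥ MC(Q), so output equals the competitive quantity Q = 57.5. Each buyer pays their reservation price, so CS = 0 and the firm captures all surplus.

Monopoly: Q = 28.75; Perfect PD: Q = 57.5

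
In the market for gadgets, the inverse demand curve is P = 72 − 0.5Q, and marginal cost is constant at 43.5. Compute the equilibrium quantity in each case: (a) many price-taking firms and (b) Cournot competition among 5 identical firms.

Competition: Q = 57; Cournot: Q = 47.5

Perfect competition: P = MC = 43.5, so 72 − 0.5Q = 43.5 and Q = 57.
With 5 symmetric Cournot firms, each firm's FOC gives 72 − 3q = 43.5, so q = 9.5, Q = 5·9.5 = 47.5, and P = 48.25.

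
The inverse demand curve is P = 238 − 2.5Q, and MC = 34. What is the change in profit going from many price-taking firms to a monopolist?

Competitive firms price at marginal cost: P = 34, giving Q = 81.6.
Profit = (34 − 34)·81.6 = 0.
Monopoly sets MR = MC: 238 − 5Q = 34 ⇒ Q = 40.8, P = 238 − 2.5·40.8 = 136.
Profit = (136 − 34)·40.8 = 4161.6.
Change in profit: 4161.6 − 0 = 4161.6.

Profit rises by 4161.6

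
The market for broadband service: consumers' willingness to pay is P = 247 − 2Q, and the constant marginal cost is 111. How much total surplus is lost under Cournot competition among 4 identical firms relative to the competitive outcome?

DWL = 184.96

Under competition P = MC = 111, so Q = (247 − 111)/2 = 68.
Cournot with 4 identical firms: the symmetric best-response condition is 247 − 10q = 111. Each firm produces q = 13.6, total output Q = 54.4, price P = 138.2.
DWL is the triangle between Q = 54.4 and Q = 68: ½·(68 − 54.4)·(138.2 − 111) = 184.96.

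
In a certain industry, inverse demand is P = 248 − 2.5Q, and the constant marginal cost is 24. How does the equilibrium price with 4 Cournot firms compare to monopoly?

Cournot: P = 68.8; Monopoly: P = 136

Cournot with 4 identical firms: the symmetric best-response condition is 248 − 12.5q = 24. Each firm produces q = 17.92, total output Q = 71.68, price P = 68.8.
Monopoly sets MR = MC: 248 − 5Q = 24 ⇒ Q = 44.8, P = 248 − 2.5·44.8 = 136.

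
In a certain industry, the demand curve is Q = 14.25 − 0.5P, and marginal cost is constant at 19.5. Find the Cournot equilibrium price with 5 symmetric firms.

P = 21

Inverting demand: P = 28.5 − 2Q.
With 5 symmetric Cournot firms, each firm's FOC gives 28.5 − 12q = 19.5, so q = 0.75, Q = 5·0.75 = 3.75, and P = 21.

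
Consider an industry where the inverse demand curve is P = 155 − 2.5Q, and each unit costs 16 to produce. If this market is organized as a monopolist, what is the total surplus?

TS = 2898.15

Monopoly sets MR = MC: 155 − 5Q = 16 ⇒ Q = 27.8, P = 155 − 2.5·27.8 = 85.5.
CS = ½·(155 − 85.5)·27.8 = 966.05; PS = (85.5 − 16)·27.8 = 1932.1; TS = 2898.15.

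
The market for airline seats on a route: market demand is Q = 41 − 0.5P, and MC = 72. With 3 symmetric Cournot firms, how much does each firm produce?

q_i = 1.25

Inverting demand: P = 82 − 2Q.
Cournot with 3 identical firms: the symmetric best-response condition is 82 − 8q = 72. Each firm produces q = 1.25, total output Q = 3.75, price P = 74.5.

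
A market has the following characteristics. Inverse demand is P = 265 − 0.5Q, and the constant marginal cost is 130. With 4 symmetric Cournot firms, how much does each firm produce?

Cournot with 4 identical firms: the symmetric best-response condition is 265 − 2.5q = 130. Each firm produces q = 54, total output Q = 216, price P = 157.

q_i = 54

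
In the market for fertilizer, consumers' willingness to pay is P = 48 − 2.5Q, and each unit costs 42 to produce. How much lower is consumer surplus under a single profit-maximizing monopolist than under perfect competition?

CS falls by 5.4

Competitive firms price at marginal cost: P = 42, giving Q = 2.4.
CS = ½·(48 − 42)·2.4 = 7.2.
The monopolist equates marginal revenue to marginal cost: 48 − 5Q = 42, so Q = 1.2. From demand, P = 45.
CS = ½·(48 − 45)·1.2 = 1.8.
Change in consumer surplus: 1.8 − 7.2 = −5.4.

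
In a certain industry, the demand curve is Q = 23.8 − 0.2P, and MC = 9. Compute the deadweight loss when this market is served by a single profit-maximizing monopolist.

Inverting demand: P = 119 − 5Q.
Competitive firms price at marginal cost: P = 9, giving Q = 22.
Monopoly sets MR = MC: 119 − 10Q = 9 ⇒ Q = 11, P = 119 − 5·11 = 64.
DWL is the triangle between Q = 11 and Q = 22: ½·(22 − 11)·(64 − 9) = 302.5.

DWL = 302.5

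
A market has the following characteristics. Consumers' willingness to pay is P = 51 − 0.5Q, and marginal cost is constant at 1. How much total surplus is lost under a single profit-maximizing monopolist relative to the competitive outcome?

Under competition P = MC = 1, so Q = (51 − 1)/0.5 = 100.
The monopolist equates marginal revenue to marginal cost: 51 − Q = 1, so Q = 50. From demand, P = 26.
DWL is the triangle between Q = 50 and Q = 100: ½·(100 − 50)·(26 − 1) = 625.

DWL = 625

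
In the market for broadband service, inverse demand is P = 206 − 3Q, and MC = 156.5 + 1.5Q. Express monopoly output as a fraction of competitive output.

A monopolist chooses Q where MR = MC. MR = 206 − 6Q; setting this equal to 156.5 + 1.5Q gives Q = 6.6 and P = 186.2.
Under competition P = MC: 206 − 3Q = 156.5 + 1.5Q ⇒ Q = 11, P = 173.
Ratio Q_m/Q_c = 6.6/11 = 0.6.

Q_m/Q_c = 0.6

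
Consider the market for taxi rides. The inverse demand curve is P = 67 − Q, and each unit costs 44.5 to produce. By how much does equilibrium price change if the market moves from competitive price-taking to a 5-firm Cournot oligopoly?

Perfect competition: P = MC = 44.5, so 67 − Q = 44.5 and Q = 22.5.
With 5 symmetric Cournot firms, each firm's FOC gives 67 − 6q = 44.5, so q = 3.75, Q = 5·3.75 = 18.75, and P = 48.25.
Change in equilibrium price: 48.25 − 44.5 = 3.75.

Equilibrium price rises by 3.75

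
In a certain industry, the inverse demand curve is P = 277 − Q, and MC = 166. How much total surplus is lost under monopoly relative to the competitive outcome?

Competitive firms price at marginal cost: P = 166, giving Q = 111.
Monopoly sets MR = MC: 277 − 2Q = 166 ⇒ Q = 55.5, P = 277 − 55.5 = 221.5.
DWL is the triangle between Q = 55.5 and Q = 111: ½·(111 − 55.5)·(221.5 − 166) = 1540.125.

DWL = 1540.125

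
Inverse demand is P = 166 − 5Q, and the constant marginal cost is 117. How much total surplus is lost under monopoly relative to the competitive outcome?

Perfect competition: P = MC = 117, so 166 − 5Q = 117 and Q = 9.8.
A monopolist chooses Q where MR = MC. MR = 166 − 10Q; setting this equal to 117 gives Q = 4.9 and P = 141.5.
DWL is the triangle between Q = 4.9 and Q = 9.8: ½·(9.8 − 4.9)·(141.5 − 117) = 60.025.

DWL = 60.025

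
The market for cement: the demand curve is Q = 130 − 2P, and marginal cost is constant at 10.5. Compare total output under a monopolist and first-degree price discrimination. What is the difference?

Total output rises by 54.5

Inverting demand: P = 65 − 0.5Q.
A monopolist chooses Q where MR = MC. MR = 65 − Q; setting this equal to 10.5 gives Q = 54.5 and P = 37.75.
Under first-degree price discrimination the firm charges each unit its demand price and produces up to where P = MC, i.e. Q = 109. Consumer surplus is zero; producer surplus equals total surplus.
Change in total output: 109 − 54.5 = 54.5.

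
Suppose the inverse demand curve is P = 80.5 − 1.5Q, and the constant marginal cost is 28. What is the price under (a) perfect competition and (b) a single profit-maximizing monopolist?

Competition: P = 28; Monopoly: P = 54.25

Competitive firms price at marginal cost: P = 28, giving Q = 35.
The monopolist equates marginal revenue to marginal cost: 80.5 − 3Q = 28, so Q = 17.5. From demand, P = 54.25.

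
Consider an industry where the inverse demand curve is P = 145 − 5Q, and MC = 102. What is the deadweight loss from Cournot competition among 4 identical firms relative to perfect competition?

DWL = 7.396

Under competition P = MC = 102, so Q = (145 − 102)/5 = 8.6.
Cournot with 4 identical firms: the symmetric best-response condition is 145 − 25q = 102. Each firm produces q = 1.72, total output Q = 6.88, price P = 110.6.
DWL is the triangle between Q = 6.88 and Q = 8.6: ½·(8.6 − 6.88)·(110.6 − 102) = 7.396.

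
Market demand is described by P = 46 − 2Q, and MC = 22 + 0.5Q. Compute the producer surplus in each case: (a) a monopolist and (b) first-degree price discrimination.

Monopoly: PS = 64; Perfect PD: PS = 115.2

The monopolist equates marginal revenue to marginal cost: 46 − 4Q = 22 + 0.5Q, so Q = 16/3. From demand, P = 106/3.
PS = P·Q − VC(Q) = 106/3·16/3 − (22·16/3 + ½·0.5·(16/3)²) = 64.
A perfectly discriminating monopolist sells every unit with P(Q) ≥ MC(Q), so output equals the competitive quantity Q = 9.6. Each buyer pays their reservation price, so CS = 0 and the firm captures all surplus.
PS = ½·(46 − 22)·9.6 = 115.2.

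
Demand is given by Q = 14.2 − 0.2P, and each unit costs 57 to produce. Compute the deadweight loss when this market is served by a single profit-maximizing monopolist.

Inverting demand: P = 71 − 5Q.
Under competition P = MC = 57, so Q = (71 − 57)/5 = 2.8.
The monopolist equates marginal revenue to marginal cost: 71 − 10Q = 57, so Q = 1.4. From demand, P = 64.
DWL is the triangle between Q = 1.4 and Q = 2.8: ½·(2.8 − 1.4)·(64 − 57) = 4.9.

DWL = 4.9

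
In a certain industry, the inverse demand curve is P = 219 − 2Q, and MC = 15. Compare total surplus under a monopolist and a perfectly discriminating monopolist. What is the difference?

Total surplus rises by 2601

The monopolist equates marginal revenue to marginal cost: 219 − 4Q = 15, so Q = 51. From demand, P = 117.
CS = ½·(219 − 117)·51 = 2601; PS = (117 − 15)·51 = 5202; TS = 7803.
Under first-degree price discrimination the firm charges each unit its demand price and produces up to where P = MC, i.e. Q = 102. Consumer surplus is zero; producer surplus equals total surplus.
TS = 10404 (equal to competitive TS).
Change in total surplus: 10404 − 7803 = 2601.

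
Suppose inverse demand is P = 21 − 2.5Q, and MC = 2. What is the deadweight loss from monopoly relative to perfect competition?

DWL = 18.05

Perfect competition: P = MC = 2, so 21 − 2.5Q = 2 and Q = 7.6.
A monopolist chooses Q where MR = MC. MR = 21 − 5Q; setting this equal to 2 gives Q = 3.8 and P = 11.5.
DWL is the triangle between Q = 3.8 and Q = 7.6: ½·(7.6 − 3.8)·(11.5 − 2) = 18.05.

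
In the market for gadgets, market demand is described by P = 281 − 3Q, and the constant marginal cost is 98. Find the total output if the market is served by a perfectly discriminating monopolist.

With perfect price discrimination, output is the efficient level Q = 61 (where demand meets MC), but every buyer pays their willingness to pay: CS = 0 and PS = total surplus.

Q = 61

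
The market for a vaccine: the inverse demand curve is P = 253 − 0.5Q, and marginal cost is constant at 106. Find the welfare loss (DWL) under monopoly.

Perfect competition: P = MC = 106, so 253 − 0.5Q = 106 and Q = 294.
The monopolist equates marginal revenue to marginal cost: 253 − Q = 106, so Q = 147. From demand, P = 179.5.
DWL is the triangle between Q = 147 and Q = 294: ½·(294 − 147)·(179.5 − 106) = 5402.25.

DWL = 5402.25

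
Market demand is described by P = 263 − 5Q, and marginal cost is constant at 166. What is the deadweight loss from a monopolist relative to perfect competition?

DWL = 235.225

Under competition P = MC = 166, so Q = (263 − 166)/5 = 19.4.
A monopolist chooses Q where MR = MC. MR = 263 − 10Q; setting this equal to 166 gives Q = 9.7 and P = 214.5.
DWL is the triangle between Q = 9.7 and Q = 19.4: ½·(19.4 − 9.7)·(214.5 − 166) = 235.225.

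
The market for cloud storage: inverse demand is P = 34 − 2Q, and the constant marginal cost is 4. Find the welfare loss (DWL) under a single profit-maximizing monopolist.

Perfect competition: P = MC = 4, so 34 − 2Q = 4 and Q = 15.
A monopolist chooses Q where MR = MC. MR = 34 − 4Q; setting this equal to 4 gives Q = 7.5 and P = 19.
DWL is the triangle between Q = 7.5 and Q = 15: ½·(15 − 7.5)·(19 − 4) = 56.25.

DWL = 56.25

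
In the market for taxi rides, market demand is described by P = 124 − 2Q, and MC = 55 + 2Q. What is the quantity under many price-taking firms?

Under competition P = MC: 124 − 2Q = 55 + 2Q ⇒ Q = 17.25, P = 89.5.

Q = 17.25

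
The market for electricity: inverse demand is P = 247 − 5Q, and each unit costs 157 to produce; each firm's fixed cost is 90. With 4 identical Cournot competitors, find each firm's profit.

π_i = −25.2

With 4 symmetric Cournot firms, each firm's FOC gives 247 − 25q = 157, so q = 3.6, Q = 4·3.6 = 14.4, and P = 175.
Each firm's profit = (175 − 157)·3.6 − 90 = −25.2.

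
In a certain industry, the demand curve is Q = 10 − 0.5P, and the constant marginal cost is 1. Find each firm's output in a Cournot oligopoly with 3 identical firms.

q_i = 2.375

Inverting demand: P = 20 − 2Q.
In a 3-firm Cournot equilibrium, symmetry and the first-order condition give q = (20 − 1)/(8) = 2.375. So Q = 7.125 and P = 5.75.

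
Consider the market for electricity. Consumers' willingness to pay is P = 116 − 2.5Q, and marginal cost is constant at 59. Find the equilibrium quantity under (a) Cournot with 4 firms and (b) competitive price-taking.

Cournot: Q = 18.24; Competition: Q = 22.8

In a 4-firm Cournot equilibrium, symmetry and the first-order condition give q = (116 − 59)/(12.5) = 4.56. So Q = 18.24 and P = 70.4.
Perfect competition: P = MC = 59, so 116 − 2.5Q = 59 and Q = 22.8.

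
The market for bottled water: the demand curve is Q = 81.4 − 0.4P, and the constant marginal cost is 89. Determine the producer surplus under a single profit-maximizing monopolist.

Inverting demand: P = 203.5 − 2.5Q.
Monopoly sets MR = MC: 203.5 − 5Q = 89 ⇒ Q = 22.9, P = 203.5 − 2.5·22.9 = 146.25.
PS = (146.25 − 89)·22.9 = 1311.025.

PS = 1311.025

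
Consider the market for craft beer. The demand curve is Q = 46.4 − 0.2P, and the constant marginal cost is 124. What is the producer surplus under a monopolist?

Inverting demand: P = 232 − 5Q.
The monopolist equates marginal revenue to marginal cost: 232 − 10Q = 124, so Q = 10.8. From demand, P = 178.
PS = (178 − 124)·10.8 = 583.2.

PS = 583.2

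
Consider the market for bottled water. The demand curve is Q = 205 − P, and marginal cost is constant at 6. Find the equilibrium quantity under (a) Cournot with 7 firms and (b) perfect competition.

Inverting demand: P = 205 − Q.
With 7 symmetric Cournot firms, each firm's FOC gives 205 − 8q = 6, so q = 24.875, Q = 7·24.875 = 174.125, and P = 30.875.
Competitive firms price at marginal cost: P = 6, giving Q = 199.

Cournot: Q = 174.125; Competition: Q = 199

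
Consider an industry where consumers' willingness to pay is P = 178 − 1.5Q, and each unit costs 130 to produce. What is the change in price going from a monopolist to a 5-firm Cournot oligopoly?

A monopolist chooses Q where MR = MC. MR = 178 − 3Q; setting this equal to 130 gives Q = 16 and P = 154.
With 5 symmetric Cournot firms, each firm's FOC gives 178 − 9q = 130, so q = 16/3, Q = 5·16/3 = 80/3, and P = 138.
Change in price: 138 − 154 = −16.

Price falls by 16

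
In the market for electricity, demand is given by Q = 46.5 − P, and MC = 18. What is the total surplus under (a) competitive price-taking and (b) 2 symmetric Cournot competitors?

Inverting demand: P = 46.5 − Q.
Competitive firms price at marginal cost: P = 18, giving Q = 28.5.
CS = ½·(46.5 − 18)·28.5 = 406.125; PS = (18 − 18)·28.5 = 0; TS = 406.125.
Cournot with 2 identical firms: the symmetric best-response condition is 46.5 − 3q = 18. Each firm produces q = 9.5, total output Q = 19, price P = 27.5.
CS = ½·(46.5 − 27.5)·19 = 180.5; PS = (27.5 − 18)·19 = 180.5; TS = 361.

Competition: TS = 406.125; Cournot: TS = 361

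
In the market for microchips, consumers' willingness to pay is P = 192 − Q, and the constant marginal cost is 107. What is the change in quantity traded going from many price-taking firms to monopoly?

Quantity traded falls by 42.5

Competitive firms price at marginal cost: P = 107, giving Q = 85.
A monopolist chooses Q where MR = MC. MR = 192 − 2Q; setting this equal to 107 gives Q = 42.5 and P = 149.5.
Change in quantity traded: 42.5 − 85 = −42.5.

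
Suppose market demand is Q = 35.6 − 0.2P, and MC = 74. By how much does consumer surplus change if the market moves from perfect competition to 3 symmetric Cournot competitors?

CS falls by 473.2

Inverting demand: P = 178 − 5Q.
Perfect competition: P = MC = 74, so 178 − 5Q = 74 and Q = 20.8.
CS = ½·(178 − 74)·20.8 = 1081.6.
In a 3-firm Cournot equilibrium, symmetry and the first-order condition give q = (178 − 74)/(20) = 5.2. So Q = 15.6 and P = 100.
CS = ½·(178 − 100)·15.6 = 608.4.
Change in consumer surplus: 608.4 − 1081.6 = −473.2.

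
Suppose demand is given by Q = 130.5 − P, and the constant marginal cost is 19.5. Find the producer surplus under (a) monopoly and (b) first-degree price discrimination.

Inverting demand: P = 130.5 − Q.
A monopolist chooses Q where MR = MC. MR = 130.5 − 2Q; setting this equal to 19.5 gives Q = 55.5 and P = 75.
PS = (75 − 19.5)·55.5 = 3080.25.
Under first-degree price discrimination the firm charges each unit its demand price and produces up to where P = MC, i.e. Q = 111. Consumer surplus is zero; producer surplus equals total surplus.
PS = ½·(130.5 − 19.5)·111 = 6160.5.

Monopoly: PS = 3080.25; Perfect PD: PS = 6160.5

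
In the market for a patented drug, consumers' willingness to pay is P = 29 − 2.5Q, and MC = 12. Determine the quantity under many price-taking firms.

Competitive firms price at marginal cost: P = 12, giving Q = 6.8.

Q = 6.8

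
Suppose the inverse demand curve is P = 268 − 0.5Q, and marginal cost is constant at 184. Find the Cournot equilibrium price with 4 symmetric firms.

Cournot with 4 identical firms: the symmetric best-response condition is 268 − 2.5q = 184. Each firm produces q = 33.6, total output Q = 134.4, price P = 200.8.

P = 200.8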